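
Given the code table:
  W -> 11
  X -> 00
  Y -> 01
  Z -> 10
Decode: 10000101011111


Decoding:
10 -> Z
00 -> X
01 -> Y
01 -> Y
01 -> Y
11 -> W
11 -> W


Result: ZXYYYWW


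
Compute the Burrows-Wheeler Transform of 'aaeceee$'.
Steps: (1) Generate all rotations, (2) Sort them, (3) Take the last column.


Rotations (sorted):
  0: $aaeceee -> last char: e
  1: aaeceee$ -> last char: $
  2: aeceee$a -> last char: a
  3: ceee$aae -> last char: e
  4: e$aaecee -> last char: e
  5: eceee$aa -> last char: a
  6: ee$aaece -> last char: e
  7: eee$aaec -> last char: c


BWT = e$aeeaec


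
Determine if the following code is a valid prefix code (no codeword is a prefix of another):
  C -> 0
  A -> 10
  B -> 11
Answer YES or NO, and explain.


Checking each pair (does one codeword prefix another?):
  C='0' vs A='10': no prefix
  C='0' vs B='11': no prefix
  A='10' vs C='0': no prefix
  A='10' vs B='11': no prefix
  B='11' vs C='0': no prefix
  B='11' vs A='10': no prefix
No violation found over all pairs.

YES -- this is a valid prefix code. No codeword is a prefix of any other codeword.


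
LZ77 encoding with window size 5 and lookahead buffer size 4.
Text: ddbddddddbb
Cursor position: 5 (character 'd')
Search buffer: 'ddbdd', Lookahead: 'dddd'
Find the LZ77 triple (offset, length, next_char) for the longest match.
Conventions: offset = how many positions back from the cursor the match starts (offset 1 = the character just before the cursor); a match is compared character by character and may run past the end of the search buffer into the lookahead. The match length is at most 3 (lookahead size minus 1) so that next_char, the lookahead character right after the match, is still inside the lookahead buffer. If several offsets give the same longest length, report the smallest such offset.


Try each offset into the search buffer:
  offset=1 (pos 4, char 'd'): match length 3
  offset=2 (pos 3, char 'd'): match length 3
  offset=3 (pos 2, char 'b'): match length 0
  offset=4 (pos 1, char 'd'): match length 1
  offset=5 (pos 0, char 'd'): match length 2
Longest match has length 3, found at offsets 1, 2; take the smallest, offset 1.
next_char = character at position 5 + 3 = 8 -> 'd'

Best match: offset=1, length=3 (matching 'ddd' starting at position 4)
LZ77 triple: (1, 3, 'd')


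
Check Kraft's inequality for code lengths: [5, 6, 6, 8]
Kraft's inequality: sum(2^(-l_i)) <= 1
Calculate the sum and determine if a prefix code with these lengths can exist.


Sum = 2^(-5) + 2^(-6) + 2^(-6) + 2^(-8)
    = 0.03125 + 0.015625 + 0.015625 + 0.00390625
    = 17/256 = 0.06640625
Since 0.06640625 <= 1, Kraft's inequality IS satisfied.
A prefix code with these lengths CAN exist.

Kraft sum = 0.06640625. Satisfied.


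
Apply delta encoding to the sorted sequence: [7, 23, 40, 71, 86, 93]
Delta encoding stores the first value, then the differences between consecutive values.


First value: 7
Deltas:
  23 - 7 = 16
  40 - 23 = 17
  71 - 40 = 31
  86 - 71 = 15
  93 - 86 = 7


Delta encoded: [7, 16, 17, 31, 15, 7]


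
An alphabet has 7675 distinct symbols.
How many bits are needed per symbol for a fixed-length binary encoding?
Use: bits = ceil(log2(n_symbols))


log2(7675) = 12.906
Bracket: 2^12 = 4096 < 7675 <= 2^13 = 8192
So ceil(log2(7675)) = 13

bits = ceil(log2(7675)) = ceil(12.906) = 13 bits


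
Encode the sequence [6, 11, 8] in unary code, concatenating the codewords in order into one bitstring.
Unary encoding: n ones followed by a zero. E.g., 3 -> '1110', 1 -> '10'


Encode each number as n ones followed by a terminating 0:
  6 -> 1111110 (7 bits)
  11 -> 111111111110 (12 bits)
  8 -> 111111110 (9 bits)
Total length = 7 + 12 + 9 = 28 bits.

Unary([6, 11, 8]) = 1111110111111111110111111110 (28 bits)


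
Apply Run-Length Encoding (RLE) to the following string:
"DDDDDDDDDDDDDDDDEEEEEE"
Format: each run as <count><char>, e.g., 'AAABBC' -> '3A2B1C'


Scanning runs left to right:
  i=0: run of 'D' x 16 -> '16D'
  i=16: run of 'E' x 6 -> '6E'

RLE = 16D6E


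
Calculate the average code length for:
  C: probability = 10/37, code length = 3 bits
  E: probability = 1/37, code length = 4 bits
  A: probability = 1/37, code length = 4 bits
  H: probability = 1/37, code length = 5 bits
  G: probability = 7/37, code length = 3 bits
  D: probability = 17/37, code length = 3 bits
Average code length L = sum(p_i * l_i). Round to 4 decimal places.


Weighted contributions p_i * l_i:
  C: (10/37) * 3 = 30/37
  E: (1/37) * 4 = 4/37
  A: (1/37) * 4 = 4/37
  H: (1/37) * 5 = 5/37
  G: (7/37) * 3 = 21/37
  D: (17/37) * 3 = 51/37
Sum = (30 + 4 + 4 + 5 + 21 + 51)/37 = 115/37

L = 115/37 = 3.1081 bits/symbol


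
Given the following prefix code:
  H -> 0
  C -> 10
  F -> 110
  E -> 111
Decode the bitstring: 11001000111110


Decoding step by step:
Bits 110 -> F
Bits 0 -> H
Bits 10 -> C
Bits 0 -> H
Bits 0 -> H
Bits 111 -> E
Bits 110 -> F


Decoded message: FHCHHEF


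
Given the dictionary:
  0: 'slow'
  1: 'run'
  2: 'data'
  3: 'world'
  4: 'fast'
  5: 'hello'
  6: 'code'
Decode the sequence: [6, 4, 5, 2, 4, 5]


Look up each index in the dictionary:
  6 -> 'code'
  4 -> 'fast'
  5 -> 'hello'
  2 -> 'data'
  4 -> 'fast'
  5 -> 'hello'

Decoded: "code fast hello data fast hello"


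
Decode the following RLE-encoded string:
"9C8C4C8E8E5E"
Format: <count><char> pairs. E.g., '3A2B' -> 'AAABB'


Expanding each <count><char> pair:
  9C -> 'CCCCCCCCC'
  8C -> 'CCCCCCCC'
  4C -> 'CCCC'
  8E -> 'EEEEEEEE'
  8E -> 'EEEEEEEE'
  5E -> 'EEEEE'

Decoded = CCCCCCCCCCCCCCCCCCCCCEEEEEEEEEEEEEEEEEEEEE


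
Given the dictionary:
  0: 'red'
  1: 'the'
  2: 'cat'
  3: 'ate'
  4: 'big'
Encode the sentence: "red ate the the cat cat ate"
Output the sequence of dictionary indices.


Look up each word in the dictionary:
  'red' -> 0
  'ate' -> 3
  'the' -> 1
  'the' -> 1
  'cat' -> 2
  'cat' -> 2
  'ate' -> 3

Encoded: [0, 3, 1, 1, 2, 2, 3]


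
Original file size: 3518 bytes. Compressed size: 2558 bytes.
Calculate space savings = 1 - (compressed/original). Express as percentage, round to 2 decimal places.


ratio = compressed/original = 2558/3518 = 0.727118
savings = 1 - ratio = 1 - 0.727118 = 0.272882
as a percentage: 0.272882 * 100 = 27.29%

Space savings = 1 - 2558/3518 = 27.29%


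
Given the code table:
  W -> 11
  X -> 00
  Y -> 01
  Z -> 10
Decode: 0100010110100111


Decoding:
01 -> Y
00 -> X
01 -> Y
01 -> Y
10 -> Z
10 -> Z
01 -> Y
11 -> W


Result: YXYYZZYW


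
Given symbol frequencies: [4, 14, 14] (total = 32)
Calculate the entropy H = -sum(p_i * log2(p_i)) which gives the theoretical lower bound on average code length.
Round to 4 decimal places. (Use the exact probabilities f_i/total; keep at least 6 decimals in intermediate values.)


Per-symbol terms -p_i * log2(p_i) with p_i = f_i/32:
  p = 4/32 = 0.125000: log2(p) = -3.000000, -p*log2(p) = 0.375000
  p = 14/32 = 0.437500: log2(p) = -1.192645, -p*log2(p) = 0.521782
  p = 14/32 = 0.437500: log2(p) = -1.192645, -p*log2(p) = 0.521782
H = 0.375000 + 0.521782 + 0.521782 = 1.418564

H = 1.4186 bits/symbol


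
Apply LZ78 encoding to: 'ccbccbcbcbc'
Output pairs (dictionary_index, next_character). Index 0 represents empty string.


LZ78 encoding steps:
Dictionary: {0: ''}
Step 1: w='' (idx 0), next='c' -> output (0, 'c'), add 'c' as idx 1
Step 2: w='c' (idx 1), next='b' -> output (1, 'b'), add 'cb' as idx 2
Step 3: w='c' (idx 1), next='c' -> output (1, 'c'), add 'cc' as idx 3
Step 4: w='' (idx 0), next='b' -> output (0, 'b'), add 'b' as idx 4
Step 5: w='cb' (idx 2), next='c' -> output (2, 'c'), add 'cbc' as idx 5
Step 6: w='b' (idx 4), next='c' -> output (4, 'c'), add 'bc' as idx 6


Encoded: [(0, 'c'), (1, 'b'), (1, 'c'), (0, 'b'), (2, 'c'), (4, 'c')]


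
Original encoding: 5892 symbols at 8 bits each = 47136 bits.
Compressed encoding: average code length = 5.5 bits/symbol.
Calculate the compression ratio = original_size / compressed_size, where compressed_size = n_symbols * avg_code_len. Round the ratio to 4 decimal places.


original_size = n_symbols * orig_bits = 5892 * 8 = 47136 bits
compressed_size = n_symbols * avg_code_len = 5892 * 5.5 = 32406.0 bits
ratio = original_size / compressed_size = 47136 / 32406.0 = 1.4545

Compression ratio = 1.4545


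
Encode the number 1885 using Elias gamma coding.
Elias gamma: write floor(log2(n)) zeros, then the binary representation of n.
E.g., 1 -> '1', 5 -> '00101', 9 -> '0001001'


num_bits = floor(log2(1885)) + 1 = 11
leading_zeros = num_bits - 1 = 10
binary(1885) = 11101011101

Elias gamma(1885) = '0000000000' + '11101011101' = 000000000011101011101 (21 bits)


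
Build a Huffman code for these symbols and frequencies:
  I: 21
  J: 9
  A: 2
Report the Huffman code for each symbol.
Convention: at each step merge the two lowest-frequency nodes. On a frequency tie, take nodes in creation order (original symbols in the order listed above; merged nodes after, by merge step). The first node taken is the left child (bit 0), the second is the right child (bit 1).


Huffman tree construction:
Step 1: Merge A(2) + J(9) = 11
Step 2: Merge (A+J)(11) + I(21) = 32
Read each symbol's code off the tree from the root (left child = 0, right child = 1).

Codes:
  I: 1 (length 1)
  J: 01 (length 2)
  A: 00 (length 2)
Average code length: 43/32 = 1.3438 bits/symbol


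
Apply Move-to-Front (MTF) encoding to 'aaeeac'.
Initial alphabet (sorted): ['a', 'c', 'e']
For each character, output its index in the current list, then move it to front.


MTF encoding:
'a': index 0 in ['a', 'c', 'e'] -> ['a', 'c', 'e']
'a': index 0 in ['a', 'c', 'e'] -> ['a', 'c', 'e']
'e': index 2 in ['a', 'c', 'e'] -> ['e', 'a', 'c']
'e': index 0 in ['e', 'a', 'c'] -> ['e', 'a', 'c']
'a': index 1 in ['e', 'a', 'c'] -> ['a', 'e', 'c']
'c': index 2 in ['a', 'e', 'c'] -> ['c', 'a', 'e']


Output: [0, 0, 2, 0, 1, 2]


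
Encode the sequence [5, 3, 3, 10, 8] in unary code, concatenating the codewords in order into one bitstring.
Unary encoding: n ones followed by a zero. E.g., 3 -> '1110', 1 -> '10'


Encode each number as n ones followed by a terminating 0:
  5 -> 111110 (6 bits)
  3 -> 1110 (4 bits)
  3 -> 1110 (4 bits)
  10 -> 11111111110 (11 bits)
  8 -> 111111110 (9 bits)
Total length = 6 + 4 + 4 + 11 + 9 = 34 bits.

Unary([5, 3, 3, 10, 8]) = 1111101110111011111111110111111110 (34 bits)


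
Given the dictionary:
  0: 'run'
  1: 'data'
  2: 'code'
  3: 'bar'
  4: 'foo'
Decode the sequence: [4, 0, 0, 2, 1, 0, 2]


Look up each index in the dictionary:
  4 -> 'foo'
  0 -> 'run'
  0 -> 'run'
  2 -> 'code'
  1 -> 'data'
  0 -> 'run'
  2 -> 'code'

Decoded: "foo run run code data run code"


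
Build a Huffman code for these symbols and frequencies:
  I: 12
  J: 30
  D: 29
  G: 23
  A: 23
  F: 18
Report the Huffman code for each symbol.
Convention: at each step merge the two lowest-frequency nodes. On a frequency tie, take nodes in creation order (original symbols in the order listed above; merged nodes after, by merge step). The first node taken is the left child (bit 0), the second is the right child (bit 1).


Huffman tree construction:
Step 1: Merge I(12) + F(18) = 30
Step 2: Merge G(23) + A(23) = 46
Step 3: Merge D(29) + J(30) = 59
Step 4: Merge (I+F)(30) + (G+A)(46) = 76
Step 5: Merge (D+J)(59) + ((I+F)+(G+A))(76) = 135
Read each symbol's code off the tree from the root (left child = 0, right child = 1).

Codes:
  I: 100 (length 3)
  J: 01 (length 2)
  D: 00 (length 2)
  G: 110 (length 3)
  A: 111 (length 3)
  F: 101 (length 3)
Average code length: 346/135 = 2.5630 bits/symbol


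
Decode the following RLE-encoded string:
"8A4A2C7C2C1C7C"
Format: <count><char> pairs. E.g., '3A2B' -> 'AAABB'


Expanding each <count><char> pair:
  8A -> 'AAAAAAAA'
  4A -> 'AAAA'
  2C -> 'CC'
  7C -> 'CCCCCCC'
  2C -> 'CC'
  1C -> 'C'
  7C -> 'CCCCCCC'

Decoded = AAAAAAAAAAAACCCCCCCCCCCCCCCCCCC


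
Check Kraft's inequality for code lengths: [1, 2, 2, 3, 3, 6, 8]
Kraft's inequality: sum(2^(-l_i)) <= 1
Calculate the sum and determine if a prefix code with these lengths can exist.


Sum = 2^(-1) + 2^(-2) + 2^(-2) + 2^(-3) + 2^(-3) + 2^(-6) + 2^(-8)
    = 0.5 + 0.25 + 0.25 + 0.125 + 0.125 + 0.015625 + 0.00390625
    = 325/256 = 1.26953125
Since 1.26953125 > 1, Kraft's inequality is NOT satisfied.
A prefix code with these lengths CANNOT exist.

Kraft sum = 1.26953125. Not satisfied.


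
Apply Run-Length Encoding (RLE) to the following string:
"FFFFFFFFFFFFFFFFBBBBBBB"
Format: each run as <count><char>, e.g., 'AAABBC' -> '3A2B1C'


Scanning runs left to right:
  i=0: run of 'F' x 16 -> '16F'
  i=16: run of 'B' x 7 -> '7B'

RLE = 16F7B


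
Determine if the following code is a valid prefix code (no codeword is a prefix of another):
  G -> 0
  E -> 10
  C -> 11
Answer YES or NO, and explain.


Checking each pair (does one codeword prefix another?):
  G='0' vs E='10': no prefix
  G='0' vs C='11': no prefix
  E='10' vs G='0': no prefix
  E='10' vs C='11': no prefix
  C='11' vs G='0': no prefix
  C='11' vs E='10': no prefix
No violation found over all pairs.

YES -- this is a valid prefix code. No codeword is a prefix of any other codeword.


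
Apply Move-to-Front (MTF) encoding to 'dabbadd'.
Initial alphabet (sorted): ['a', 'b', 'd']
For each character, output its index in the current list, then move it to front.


MTF encoding:
'd': index 2 in ['a', 'b', 'd'] -> ['d', 'a', 'b']
'a': index 1 in ['d', 'a', 'b'] -> ['a', 'd', 'b']
'b': index 2 in ['a', 'd', 'b'] -> ['b', 'a', 'd']
'b': index 0 in ['b', 'a', 'd'] -> ['b', 'a', 'd']
'a': index 1 in ['b', 'a', 'd'] -> ['a', 'b', 'd']
'd': index 2 in ['a', 'b', 'd'] -> ['d', 'a', 'b']
'd': index 0 in ['d', 'a', 'b'] -> ['d', 'a', 'b']


Output: [2, 1, 2, 0, 1, 2, 0]


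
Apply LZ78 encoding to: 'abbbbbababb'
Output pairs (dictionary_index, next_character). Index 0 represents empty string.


LZ78 encoding steps:
Dictionary: {0: ''}
Step 1: w='' (idx 0), next='a' -> output (0, 'a'), add 'a' as idx 1
Step 2: w='' (idx 0), next='b' -> output (0, 'b'), add 'b' as idx 2
Step 3: w='b' (idx 2), next='b' -> output (2, 'b'), add 'bb' as idx 3
Step 4: w='bb' (idx 3), next='a' -> output (3, 'a'), add 'bba' as idx 4
Step 5: w='b' (idx 2), next='a' -> output (2, 'a'), add 'ba' as idx 5
Step 6: w='bb' (idx 3), end of input -> output (3, '')


Encoded: [(0, 'a'), (0, 'b'), (2, 'b'), (3, 'a'), (2, 'a'), (3, '')]


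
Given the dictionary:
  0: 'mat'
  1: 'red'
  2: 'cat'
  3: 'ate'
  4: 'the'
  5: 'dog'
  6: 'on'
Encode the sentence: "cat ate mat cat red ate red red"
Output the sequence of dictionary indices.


Look up each word in the dictionary:
  'cat' -> 2
  'ate' -> 3
  'mat' -> 0
  'cat' -> 2
  'red' -> 1
  'ate' -> 3
  'red' -> 1
  'red' -> 1

Encoded: [2, 3, 0, 2, 1, 3, 1, 1]


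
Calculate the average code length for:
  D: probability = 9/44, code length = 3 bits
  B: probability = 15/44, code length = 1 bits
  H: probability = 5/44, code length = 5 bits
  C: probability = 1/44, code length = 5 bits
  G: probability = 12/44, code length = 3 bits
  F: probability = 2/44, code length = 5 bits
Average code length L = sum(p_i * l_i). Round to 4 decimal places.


Weighted contributions p_i * l_i:
  D: (9/44) * 3 = 27/44
  B: (15/44) * 1 = 15/44
  H: (5/44) * 5 = 25/44
  C: (1/44) * 5 = 5/44
  G: (12/44) * 3 = 36/44
  F: (2/44) * 5 = 10/44
Sum = (27 + 15 + 25 + 5 + 36 + 10)/44 = 118/44

L = 118/44 = 2.6818 bits/symbol


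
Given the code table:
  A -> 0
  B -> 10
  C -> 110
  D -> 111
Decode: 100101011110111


Decoding:
10 -> B
0 -> A
10 -> B
10 -> B
111 -> D
10 -> B
111 -> D


Result: BABBDBD


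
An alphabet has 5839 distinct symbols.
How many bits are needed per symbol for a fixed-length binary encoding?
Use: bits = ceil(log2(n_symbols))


log2(5839) = 12.5115
Bracket: 2^12 = 4096 < 5839 <= 2^13 = 8192
So ceil(log2(5839)) = 13

bits = ceil(log2(5839)) = ceil(12.5115) = 13 bits


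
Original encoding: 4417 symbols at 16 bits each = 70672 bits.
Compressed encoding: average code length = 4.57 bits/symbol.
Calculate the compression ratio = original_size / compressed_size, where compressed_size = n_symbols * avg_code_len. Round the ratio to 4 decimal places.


original_size = n_symbols * orig_bits = 4417 * 16 = 70672 bits
compressed_size = n_symbols * avg_code_len = 4417 * 4.57 = 20185.69 bits
ratio = original_size / compressed_size = 70672 / 20185.69 = 3.5011

Compression ratio = 3.5011


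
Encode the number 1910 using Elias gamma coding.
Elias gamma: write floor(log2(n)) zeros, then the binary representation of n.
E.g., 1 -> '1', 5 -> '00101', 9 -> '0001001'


num_bits = floor(log2(1910)) + 1 = 11
leading_zeros = num_bits - 1 = 10
binary(1910) = 11101110110

Elias gamma(1910) = '0000000000' + '11101110110' = 000000000011101110110 (21 bits)


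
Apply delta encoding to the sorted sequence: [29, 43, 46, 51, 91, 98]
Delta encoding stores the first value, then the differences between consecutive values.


First value: 29
Deltas:
  43 - 29 = 14
  46 - 43 = 3
  51 - 46 = 5
  91 - 51 = 40
  98 - 91 = 7


Delta encoded: [29, 14, 3, 5, 40, 7]


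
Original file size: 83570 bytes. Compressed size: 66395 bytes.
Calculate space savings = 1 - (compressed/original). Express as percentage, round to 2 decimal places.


ratio = compressed/original = 66395/83570 = 0.794484
savings = 1 - ratio = 1 - 0.794484 = 0.205516
as a percentage: 0.205516 * 100 = 20.55%

Space savings = 1 - 66395/83570 = 20.55%


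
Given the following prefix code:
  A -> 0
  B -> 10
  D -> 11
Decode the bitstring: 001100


Decoding step by step:
Bits 0 -> A
Bits 0 -> A
Bits 11 -> D
Bits 0 -> A
Bits 0 -> A


Decoded message: AADAA


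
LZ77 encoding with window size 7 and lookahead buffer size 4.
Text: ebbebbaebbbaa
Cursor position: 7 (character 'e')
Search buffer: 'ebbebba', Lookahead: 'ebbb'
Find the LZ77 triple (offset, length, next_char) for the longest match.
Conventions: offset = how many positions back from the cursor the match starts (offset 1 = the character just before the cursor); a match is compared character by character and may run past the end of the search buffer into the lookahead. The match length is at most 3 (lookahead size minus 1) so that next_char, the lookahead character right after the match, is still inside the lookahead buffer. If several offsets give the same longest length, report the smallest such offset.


Try each offset into the search buffer:
  offset=1 (pos 6, char 'a'): match length 0
  offset=2 (pos 5, char 'b'): match length 0
  offset=3 (pos 4, char 'b'): match length 0
  offset=4 (pos 3, char 'e'): match length 3
  offset=5 (pos 2, char 'b'): match length 0
  offset=6 (pos 1, char 'b'): match length 0
  offset=7 (pos 0, char 'e'): match length 3
Longest match has length 3, found at offsets 4, 7; take the smallest, offset 4.
next_char = character at position 7 + 3 = 10 -> 'b'

Best match: offset=4, length=3 (matching 'ebb' starting at position 3)
LZ77 triple: (4, 3, 'b')


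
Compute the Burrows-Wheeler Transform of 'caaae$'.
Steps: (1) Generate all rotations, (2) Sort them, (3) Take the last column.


Rotations (sorted):
  0: $caaae -> last char: e
  1: aaae$c -> last char: c
  2: aae$ca -> last char: a
  3: ae$caa -> last char: a
  4: caaae$ -> last char: $
  5: e$caaa -> last char: a


BWT = ecaa$a


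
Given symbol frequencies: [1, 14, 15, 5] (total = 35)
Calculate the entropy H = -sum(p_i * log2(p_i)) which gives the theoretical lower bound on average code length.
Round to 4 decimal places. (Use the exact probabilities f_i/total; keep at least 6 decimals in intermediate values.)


Per-symbol terms -p_i * log2(p_i) with p_i = f_i/35:
  p = 1/35 = 0.028571: log2(p) = -5.129283, -p*log2(p) = 0.146551
  p = 14/35 = 0.400000: log2(p) = -1.321928, -p*log2(p) = 0.528771
  p = 15/35 = 0.428571: log2(p) = -1.222392, -p*log2(p) = 0.523882
  p = 5/35 = 0.142857: log2(p) = -2.807355, -p*log2(p) = 0.401051
H = 0.146551 + 0.528771 + 0.523882 + 0.401051 = 1.600255

H = 1.6003 bits/symbol


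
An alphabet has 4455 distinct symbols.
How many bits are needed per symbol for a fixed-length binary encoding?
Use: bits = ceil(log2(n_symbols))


log2(4455) = 12.1212
Bracket: 2^12 = 4096 < 4455 <= 2^13 = 8192
So ceil(log2(4455)) = 13

bits = ceil(log2(4455)) = ceil(12.1212) = 13 bits


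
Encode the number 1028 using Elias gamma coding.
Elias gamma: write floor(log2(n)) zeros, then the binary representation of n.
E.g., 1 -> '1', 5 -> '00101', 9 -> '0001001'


num_bits = floor(log2(1028)) + 1 = 11
leading_zeros = num_bits - 1 = 10
binary(1028) = 10000000100

Elias gamma(1028) = '0000000000' + '10000000100' = 000000000010000000100 (21 bits)


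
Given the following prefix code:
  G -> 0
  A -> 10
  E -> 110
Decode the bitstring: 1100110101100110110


Decoding step by step:
Bits 110 -> E
Bits 0 -> G
Bits 110 -> E
Bits 10 -> A
Bits 110 -> E
Bits 0 -> G
Bits 110 -> E
Bits 110 -> E


Decoded message: EGEAEGEE


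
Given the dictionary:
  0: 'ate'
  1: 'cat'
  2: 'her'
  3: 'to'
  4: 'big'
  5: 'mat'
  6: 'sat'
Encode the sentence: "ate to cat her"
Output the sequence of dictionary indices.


Look up each word in the dictionary:
  'ate' -> 0
  'to' -> 3
  'cat' -> 1
  'her' -> 2

Encoded: [0, 3, 1, 2]


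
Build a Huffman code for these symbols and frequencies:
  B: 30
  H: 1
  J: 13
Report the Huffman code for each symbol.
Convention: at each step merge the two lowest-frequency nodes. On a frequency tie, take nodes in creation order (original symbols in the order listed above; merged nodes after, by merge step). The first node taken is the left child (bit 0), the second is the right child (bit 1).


Huffman tree construction:
Step 1: Merge H(1) + J(13) = 14
Step 2: Merge (H+J)(14) + B(30) = 44
Read each symbol's code off the tree from the root (left child = 0, right child = 1).

Codes:
  B: 1 (length 1)
  H: 00 (length 2)
  J: 01 (length 2)
Average code length: 58/44 = 1.3182 bits/symbol


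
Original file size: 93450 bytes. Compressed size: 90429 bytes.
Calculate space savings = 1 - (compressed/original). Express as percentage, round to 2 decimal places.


ratio = compressed/original = 90429/93450 = 0.967673
savings = 1 - ratio = 1 - 0.967673 = 0.032327
as a percentage: 0.032327 * 100 = 3.23%

Space savings = 1 - 90429/93450 = 3.23%


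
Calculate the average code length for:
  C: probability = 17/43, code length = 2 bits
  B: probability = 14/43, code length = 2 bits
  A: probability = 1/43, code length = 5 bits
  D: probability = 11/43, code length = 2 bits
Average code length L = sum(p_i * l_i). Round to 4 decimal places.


Weighted contributions p_i * l_i:
  C: (17/43) * 2 = 34/43
  B: (14/43) * 2 = 28/43
  A: (1/43) * 5 = 5/43
  D: (11/43) * 2 = 22/43
Sum = (34 + 28 + 5 + 22)/43 = 89/43

L = 89/43 = 2.0698 bits/symbol


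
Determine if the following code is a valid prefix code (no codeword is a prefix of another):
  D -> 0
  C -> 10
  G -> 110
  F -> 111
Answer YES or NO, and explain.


Checking each pair (does one codeword prefix another?):
  D='0' vs C='10': no prefix
  D='0' vs G='110': no prefix
  D='0' vs F='111': no prefix
  C='10' vs D='0': no prefix
  C='10' vs G='110': no prefix
  C='10' vs F='111': no prefix
  G='110' vs D='0': no prefix
  G='110' vs C='10': no prefix
  G='110' vs F='111': no prefix
  F='111' vs D='0': no prefix
  F='111' vs C='10': no prefix
  F='111' vs G='110': no prefix
No violation found over all pairs.

YES -- this is a valid prefix code. No codeword is a prefix of any other codeword.


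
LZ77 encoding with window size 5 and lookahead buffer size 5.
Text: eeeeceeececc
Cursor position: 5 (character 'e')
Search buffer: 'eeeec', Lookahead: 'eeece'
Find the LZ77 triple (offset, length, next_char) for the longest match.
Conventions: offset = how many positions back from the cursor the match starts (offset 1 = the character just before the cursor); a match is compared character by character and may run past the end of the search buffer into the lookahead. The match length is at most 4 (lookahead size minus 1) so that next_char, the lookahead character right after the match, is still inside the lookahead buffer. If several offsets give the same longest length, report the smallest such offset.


Try each offset into the search buffer:
  offset=1 (pos 4, char 'c'): match length 0
  offset=2 (pos 3, char 'e'): match length 1
  offset=3 (pos 2, char 'e'): match length 2
  offset=4 (pos 1, char 'e'): match length 4
  offset=5 (pos 0, char 'e'): match length 3
Longest match has length 4 at offset 4.
next_char = character at position 5 + 4 = 9 -> 'e'

Best match: offset=4, length=4 (matching 'eeec' starting at position 1)
LZ77 triple: (4, 4, 'e')


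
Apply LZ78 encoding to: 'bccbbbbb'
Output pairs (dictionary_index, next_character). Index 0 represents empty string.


LZ78 encoding steps:
Dictionary: {0: ''}
Step 1: w='' (idx 0), next='b' -> output (0, 'b'), add 'b' as idx 1
Step 2: w='' (idx 0), next='c' -> output (0, 'c'), add 'c' as idx 2
Step 3: w='c' (idx 2), next='b' -> output (2, 'b'), add 'cb' as idx 3
Step 4: w='b' (idx 1), next='b' -> output (1, 'b'), add 'bb' as idx 4
Step 5: w='bb' (idx 4), end of input -> output (4, '')


Encoded: [(0, 'b'), (0, 'c'), (2, 'b'), (1, 'b'), (4, '')]


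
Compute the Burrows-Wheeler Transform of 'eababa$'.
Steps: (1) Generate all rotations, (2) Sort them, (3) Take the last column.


Rotations (sorted):
  0: $eababa -> last char: a
  1: a$eabab -> last char: b
  2: aba$eab -> last char: b
  3: ababa$e -> last char: e
  4: ba$eaba -> last char: a
  5: baba$ea -> last char: a
  6: eababa$ -> last char: $


BWT = abbeaa$


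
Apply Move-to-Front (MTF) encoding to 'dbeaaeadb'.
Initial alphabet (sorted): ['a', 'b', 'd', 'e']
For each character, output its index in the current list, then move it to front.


MTF encoding:
'd': index 2 in ['a', 'b', 'd', 'e'] -> ['d', 'a', 'b', 'e']
'b': index 2 in ['d', 'a', 'b', 'e'] -> ['b', 'd', 'a', 'e']
'e': index 3 in ['b', 'd', 'a', 'e'] -> ['e', 'b', 'd', 'a']
'a': index 3 in ['e', 'b', 'd', 'a'] -> ['a', 'e', 'b', 'd']
'a': index 0 in ['a', 'e', 'b', 'd'] -> ['a', 'e', 'b', 'd']
'e': index 1 in ['a', 'e', 'b', 'd'] -> ['e', 'a', 'b', 'd']
'a': index 1 in ['e', 'a', 'b', 'd'] -> ['a', 'e', 'b', 'd']
'd': index 3 in ['a', 'e', 'b', 'd'] -> ['d', 'a', 'e', 'b']
'b': index 3 in ['d', 'a', 'e', 'b'] -> ['b', 'd', 'a', 'e']


Output: [2, 2, 3, 3, 0, 1, 1, 3, 3]


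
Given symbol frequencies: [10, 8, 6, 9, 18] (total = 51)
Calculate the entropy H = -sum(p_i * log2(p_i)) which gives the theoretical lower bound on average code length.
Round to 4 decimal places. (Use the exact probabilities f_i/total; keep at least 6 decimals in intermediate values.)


Per-symbol terms -p_i * log2(p_i) with p_i = f_i/51:
  p = 10/51 = 0.196078: log2(p) = -2.350497, -p*log2(p) = 0.460882
  p = 8/51 = 0.156863: log2(p) = -2.672425, -p*log2(p) = 0.419204
  p = 6/51 = 0.117647: log2(p) = -3.087463, -p*log2(p) = 0.363231
  p = 9/51 = 0.176471: log2(p) = -2.502500, -p*log2(p) = 0.441618
  p = 18/51 = 0.352941: log2(p) = -1.502500, -p*log2(p) = 0.530294
H = 0.460882 + 0.419204 + 0.363231 + 0.441618 + 0.530294 = 2.215229

H = 2.2152 bits/symbol


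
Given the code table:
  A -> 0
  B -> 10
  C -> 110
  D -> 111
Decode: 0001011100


Decoding:
0 -> A
0 -> A
0 -> A
10 -> B
111 -> D
0 -> A
0 -> A


Result: AAABDAA


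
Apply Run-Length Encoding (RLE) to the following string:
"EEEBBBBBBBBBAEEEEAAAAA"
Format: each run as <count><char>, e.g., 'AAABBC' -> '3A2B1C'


Scanning runs left to right:
  i=0: run of 'E' x 3 -> '3E'
  i=3: run of 'B' x 9 -> '9B'
  i=12: run of 'A' x 1 -> '1A'
  i=13: run of 'E' x 4 -> '4E'
  i=17: run of 'A' x 5 -> '5A'

RLE = 3E9B1A4E5A


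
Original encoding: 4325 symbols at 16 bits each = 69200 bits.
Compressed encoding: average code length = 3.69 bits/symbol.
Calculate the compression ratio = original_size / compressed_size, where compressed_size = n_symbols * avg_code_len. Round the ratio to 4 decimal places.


original_size = n_symbols * orig_bits = 4325 * 16 = 69200 bits
compressed_size = n_symbols * avg_code_len = 4325 * 3.69 = 15959.25 bits
ratio = original_size / compressed_size = 69200 / 15959.25 = 4.336

Compression ratio = 4.336


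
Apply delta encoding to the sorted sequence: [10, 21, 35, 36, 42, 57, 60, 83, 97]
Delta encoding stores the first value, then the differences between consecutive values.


First value: 10
Deltas:
  21 - 10 = 11
  35 - 21 = 14
  36 - 35 = 1
  42 - 36 = 6
  57 - 42 = 15
  60 - 57 = 3
  83 - 60 = 23
  97 - 83 = 14


Delta encoded: [10, 11, 14, 1, 6, 15, 3, 23, 14]


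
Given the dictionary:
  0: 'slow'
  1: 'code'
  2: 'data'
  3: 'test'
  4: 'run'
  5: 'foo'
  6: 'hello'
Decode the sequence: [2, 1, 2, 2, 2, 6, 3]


Look up each index in the dictionary:
  2 -> 'data'
  1 -> 'code'
  2 -> 'data'
  2 -> 'data'
  2 -> 'data'
  6 -> 'hello'
  3 -> 'test'

Decoded: "data code data data data hello test"


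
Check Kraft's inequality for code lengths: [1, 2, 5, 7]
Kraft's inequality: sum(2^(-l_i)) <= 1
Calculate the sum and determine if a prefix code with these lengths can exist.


Sum = 2^(-1) + 2^(-2) + 2^(-5) + 2^(-7)
    = 0.5 + 0.25 + 0.03125 + 0.0078125
    = 101/128 = 0.7890625
Since 0.7890625 <= 1, Kraft's inequality IS satisfied.
A prefix code with these lengths CAN exist.

Kraft sum = 0.7890625. Satisfied.


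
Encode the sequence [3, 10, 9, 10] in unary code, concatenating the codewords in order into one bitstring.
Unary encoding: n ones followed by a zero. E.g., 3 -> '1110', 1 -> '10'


Encode each number as n ones followed by a terminating 0:
  3 -> 1110 (4 bits)
  10 -> 11111111110 (11 bits)
  9 -> 1111111110 (10 bits)
  10 -> 11111111110 (11 bits)
Total length = 4 + 11 + 10 + 11 = 36 bits.

Unary([3, 10, 9, 10]) = 111011111111110111111111011111111110 (36 bits)


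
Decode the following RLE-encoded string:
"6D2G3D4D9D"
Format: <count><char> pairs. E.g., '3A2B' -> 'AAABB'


Expanding each <count><char> pair:
  6D -> 'DDDDDD'
  2G -> 'GG'
  3D -> 'DDD'
  4D -> 'DDDD'
  9D -> 'DDDDDDDDD'

Decoded = DDDDDDGGDDDDDDDDDDDDDDDD


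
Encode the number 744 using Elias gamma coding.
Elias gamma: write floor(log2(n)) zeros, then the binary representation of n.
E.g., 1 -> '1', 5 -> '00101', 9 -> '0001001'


num_bits = floor(log2(744)) + 1 = 10
leading_zeros = num_bits - 1 = 9
binary(744) = 1011101000

Elias gamma(744) = '000000000' + '1011101000' = 0000000001011101000 (19 bits)


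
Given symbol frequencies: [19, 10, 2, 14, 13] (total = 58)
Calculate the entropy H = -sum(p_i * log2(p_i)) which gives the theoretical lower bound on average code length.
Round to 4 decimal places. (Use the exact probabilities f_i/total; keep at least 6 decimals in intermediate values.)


Per-symbol terms -p_i * log2(p_i) with p_i = f_i/58:
  p = 19/58 = 0.327586: log2(p) = -1.610053, -p*log2(p) = 0.527431
  p = 10/58 = 0.172414: log2(p) = -2.536053, -p*log2(p) = 0.437251
  p = 2/58 = 0.034483: log2(p) = -4.857981, -p*log2(p) = 0.167517
  p = 14/58 = 0.241379: log2(p) = -2.050626, -p*log2(p) = 0.494979
  p = 13/58 = 0.224138: log2(p) = -2.157541, -p*log2(p) = 0.483587
H = 0.527431 + 0.437251 + 0.167517 + 0.494979 + 0.483587 = 2.110765

H = 2.1108 bits/symbol


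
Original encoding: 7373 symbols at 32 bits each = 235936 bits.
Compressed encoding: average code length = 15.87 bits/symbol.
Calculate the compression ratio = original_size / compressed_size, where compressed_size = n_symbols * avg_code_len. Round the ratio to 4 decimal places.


original_size = n_symbols * orig_bits = 7373 * 32 = 235936 bits
compressed_size = n_symbols * avg_code_len = 7373 * 15.87 = 117009.51 bits
ratio = original_size / compressed_size = 235936 / 117009.51 = 2.0164

Compression ratio = 2.0164


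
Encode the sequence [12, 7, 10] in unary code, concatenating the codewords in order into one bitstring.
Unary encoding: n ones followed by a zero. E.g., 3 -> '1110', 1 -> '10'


Encode each number as n ones followed by a terminating 0:
  12 -> 1111111111110 (13 bits)
  7 -> 11111110 (8 bits)
  10 -> 11111111110 (11 bits)
Total length = 13 + 8 + 11 = 32 bits.

Unary([12, 7, 10]) = 11111111111101111111011111111110 (32 bits)


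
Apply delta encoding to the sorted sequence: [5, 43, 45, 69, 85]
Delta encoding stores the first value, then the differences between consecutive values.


First value: 5
Deltas:
  43 - 5 = 38
  45 - 43 = 2
  69 - 45 = 24
  85 - 69 = 16


Delta encoded: [5, 38, 2, 24, 16]


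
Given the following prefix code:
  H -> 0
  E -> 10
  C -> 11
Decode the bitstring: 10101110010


Decoding step by step:
Bits 10 -> E
Bits 10 -> E
Bits 11 -> C
Bits 10 -> E
Bits 0 -> H
Bits 10 -> E


Decoded message: EECEHE


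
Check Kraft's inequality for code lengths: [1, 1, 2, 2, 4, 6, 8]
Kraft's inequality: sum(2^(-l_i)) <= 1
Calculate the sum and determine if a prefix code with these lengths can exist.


Sum = 2^(-1) + 2^(-1) + 2^(-2) + 2^(-2) + 2^(-4) + 2^(-6) + 2^(-8)
    = 0.5 + 0.5 + 0.25 + 0.25 + 0.0625 + 0.015625 + 0.00390625
    = 405/256 = 1.58203125
Since 1.58203125 > 1, Kraft's inequality is NOT satisfied.
A prefix code with these lengths CANNOT exist.

Kraft sum = 1.58203125. Not satisfied.


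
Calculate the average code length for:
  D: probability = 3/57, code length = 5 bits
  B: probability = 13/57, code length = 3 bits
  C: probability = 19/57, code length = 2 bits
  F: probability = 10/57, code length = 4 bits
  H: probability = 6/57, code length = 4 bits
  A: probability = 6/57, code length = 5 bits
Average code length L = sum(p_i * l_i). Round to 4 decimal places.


Weighted contributions p_i * l_i:
  D: (3/57) * 5 = 15/57
  B: (13/57) * 3 = 39/57
  C: (19/57) * 2 = 38/57
  F: (10/57) * 4 = 40/57
  H: (6/57) * 4 = 24/57
  A: (6/57) * 5 = 30/57
Sum = (15 + 39 + 38 + 40 + 24 + 30)/57 = 186/57

L = 186/57 = 3.2632 bits/symbol


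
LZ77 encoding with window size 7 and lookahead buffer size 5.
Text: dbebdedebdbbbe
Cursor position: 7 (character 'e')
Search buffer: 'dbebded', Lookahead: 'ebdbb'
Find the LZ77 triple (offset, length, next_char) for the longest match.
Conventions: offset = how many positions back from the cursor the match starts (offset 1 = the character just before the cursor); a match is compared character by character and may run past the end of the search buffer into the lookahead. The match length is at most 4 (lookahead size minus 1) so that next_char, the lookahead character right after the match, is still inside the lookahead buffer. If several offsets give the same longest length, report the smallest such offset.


Try each offset into the search buffer:
  offset=1 (pos 6, char 'd'): match length 0
  offset=2 (pos 5, char 'e'): match length 1
  offset=3 (pos 4, char 'd'): match length 0
  offset=4 (pos 3, char 'b'): match length 0
  offset=5 (pos 2, char 'e'): match length 3
  offset=6 (pos 1, char 'b'): match length 0
  offset=7 (pos 0, char 'd'): match length 0
Longest match has length 3 at offset 5.
next_char = character at position 7 + 3 = 10 -> 'b'

Best match: offset=5, length=3 (matching 'ebd' starting at position 2)
LZ77 triple: (5, 3, 'b')


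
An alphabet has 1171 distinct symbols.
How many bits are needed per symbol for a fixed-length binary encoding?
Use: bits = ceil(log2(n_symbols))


log2(1171) = 10.1935
Bracket: 2^10 = 1024 < 1171 <= 2^11 = 2048
So ceil(log2(1171)) = 11

bits = ceil(log2(1171)) = ceil(10.1935) = 11 bits


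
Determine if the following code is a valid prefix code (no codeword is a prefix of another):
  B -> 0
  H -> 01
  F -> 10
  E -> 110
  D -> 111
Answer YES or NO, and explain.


Checking each pair (does one codeword prefix another?):
  B='0' vs H='01': prefix -- VIOLATION

NO -- this is NOT a valid prefix code. B (0) is a prefix of H (01).


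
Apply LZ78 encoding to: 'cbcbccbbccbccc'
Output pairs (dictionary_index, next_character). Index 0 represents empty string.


LZ78 encoding steps:
Dictionary: {0: ''}
Step 1: w='' (idx 0), next='c' -> output (0, 'c'), add 'c' as idx 1
Step 2: w='' (idx 0), next='b' -> output (0, 'b'), add 'b' as idx 2
Step 3: w='c' (idx 1), next='b' -> output (1, 'b'), add 'cb' as idx 3
Step 4: w='c' (idx 1), next='c' -> output (1, 'c'), add 'cc' as idx 4
Step 5: w='b' (idx 2), next='b' -> output (2, 'b'), add 'bb' as idx 5
Step 6: w='cc' (idx 4), next='b' -> output (4, 'b'), add 'ccb' as idx 6
Step 7: w='cc' (idx 4), next='c' -> output (4, 'c'), add 'ccc' as idx 7


Encoded: [(0, 'c'), (0, 'b'), (1, 'b'), (1, 'c'), (2, 'b'), (4, 'b'), (4, 'c')]


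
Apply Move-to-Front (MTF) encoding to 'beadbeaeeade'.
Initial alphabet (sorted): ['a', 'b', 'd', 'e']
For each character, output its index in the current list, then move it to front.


MTF encoding:
'b': index 1 in ['a', 'b', 'd', 'e'] -> ['b', 'a', 'd', 'e']
'e': index 3 in ['b', 'a', 'd', 'e'] -> ['e', 'b', 'a', 'd']
'a': index 2 in ['e', 'b', 'a', 'd'] -> ['a', 'e', 'b', 'd']
'd': index 3 in ['a', 'e', 'b', 'd'] -> ['d', 'a', 'e', 'b']
'b': index 3 in ['d', 'a', 'e', 'b'] -> ['b', 'd', 'a', 'e']
'e': index 3 in ['b', 'd', 'a', 'e'] -> ['e', 'b', 'd', 'a']
'a': index 3 in ['e', 'b', 'd', 'a'] -> ['a', 'e', 'b', 'd']
'e': index 1 in ['a', 'e', 'b', 'd'] -> ['e', 'a', 'b', 'd']
'e': index 0 in ['e', 'a', 'b', 'd'] -> ['e', 'a', 'b', 'd']
'a': index 1 in ['e', 'a', 'b', 'd'] -> ['a', 'e', 'b', 'd']
'd': index 3 in ['a', 'e', 'b', 'd'] -> ['d', 'a', 'e', 'b']
'e': index 2 in ['d', 'a', 'e', 'b'] -> ['e', 'd', 'a', 'b']


Output: [1, 3, 2, 3, 3, 3, 3, 1, 0, 1, 3, 2]


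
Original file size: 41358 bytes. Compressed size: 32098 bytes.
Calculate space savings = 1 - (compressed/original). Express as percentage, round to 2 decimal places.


ratio = compressed/original = 32098/41358 = 0.776101
savings = 1 - ratio = 1 - 0.776101 = 0.223899
as a percentage: 0.223899 * 100 = 22.39%

Space savings = 1 - 32098/41358 = 22.39%


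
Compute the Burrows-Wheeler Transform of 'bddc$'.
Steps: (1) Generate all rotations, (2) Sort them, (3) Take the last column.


Rotations (sorted):
  0: $bddc -> last char: c
  1: bddc$ -> last char: $
  2: c$bdd -> last char: d
  3: dc$bd -> last char: d
  4: ddc$b -> last char: b


BWT = c$ddb


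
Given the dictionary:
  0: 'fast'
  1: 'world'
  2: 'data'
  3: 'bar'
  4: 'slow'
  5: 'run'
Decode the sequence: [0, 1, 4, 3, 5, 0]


Look up each index in the dictionary:
  0 -> 'fast'
  1 -> 'world'
  4 -> 'slow'
  3 -> 'bar'
  5 -> 'run'
  0 -> 'fast'

Decoded: "fast world slow bar run fast"


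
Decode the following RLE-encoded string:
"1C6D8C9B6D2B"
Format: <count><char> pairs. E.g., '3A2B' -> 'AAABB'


Expanding each <count><char> pair:
  1C -> 'C'
  6D -> 'DDDDDD'
  8C -> 'CCCCCCCC'
  9B -> 'BBBBBBBBB'
  6D -> 'DDDDDD'
  2B -> 'BB'

Decoded = CDDDDDDCCCCCCCCBBBBBBBBBDDDDDDBB


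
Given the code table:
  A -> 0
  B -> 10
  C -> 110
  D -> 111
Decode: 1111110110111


Decoding:
111 -> D
111 -> D
0 -> A
110 -> C
111 -> D


Result: DDACD


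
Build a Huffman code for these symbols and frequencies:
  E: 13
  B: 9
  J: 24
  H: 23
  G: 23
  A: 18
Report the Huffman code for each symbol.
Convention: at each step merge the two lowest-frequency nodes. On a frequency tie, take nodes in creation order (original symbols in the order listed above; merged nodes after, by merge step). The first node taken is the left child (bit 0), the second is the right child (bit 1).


Huffman tree construction:
Step 1: Merge B(9) + E(13) = 22
Step 2: Merge A(18) + (B+E)(22) = 40
Step 3: Merge H(23) + G(23) = 46
Step 4: Merge J(24) + (A+(B+E))(40) = 64
Step 5: Merge (H+G)(46) + (J+(A+(B+E)))(64) = 110
Read each symbol's code off the tree from the root (left child = 0, right child = 1).

Codes:
  E: 1111 (length 4)
  B: 1110 (length 4)
  J: 10 (length 2)
  H: 00 (length 2)
  G: 01 (length 2)
  A: 110 (length 3)
Average code length: 282/110 = 2.5636 bits/symbol


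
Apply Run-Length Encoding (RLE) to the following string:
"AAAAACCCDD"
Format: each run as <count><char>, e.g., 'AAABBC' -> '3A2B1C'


Scanning runs left to right:
  i=0: run of 'A' x 5 -> '5A'
  i=5: run of 'C' x 3 -> '3C'
  i=8: run of 'D' x 2 -> '2D'

RLE = 5A3C2D


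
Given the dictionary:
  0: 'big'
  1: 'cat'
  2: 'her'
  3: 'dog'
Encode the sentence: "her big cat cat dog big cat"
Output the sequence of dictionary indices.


Look up each word in the dictionary:
  'her' -> 2
  'big' -> 0
  'cat' -> 1
  'cat' -> 1
  'dog' -> 3
  'big' -> 0
  'cat' -> 1

Encoded: [2, 0, 1, 1, 3, 0, 1]
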